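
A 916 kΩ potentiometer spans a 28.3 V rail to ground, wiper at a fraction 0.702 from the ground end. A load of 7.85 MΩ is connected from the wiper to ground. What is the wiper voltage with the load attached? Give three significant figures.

V ≈ 19.4 V

The wiper splits the pot into (1−α)R = 273.0 kΩ above and αR = 643.0 kΩ below.
Lower section ‖ load = 594.3 kΩ.
V_wiper = 28.3 × 594.3/(273.0 + 594.3) = 19.4 V.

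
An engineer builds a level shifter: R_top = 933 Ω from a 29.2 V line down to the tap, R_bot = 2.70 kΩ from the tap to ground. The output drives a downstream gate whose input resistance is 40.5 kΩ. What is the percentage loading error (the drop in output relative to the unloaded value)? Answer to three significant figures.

The divider's output (Thévenin) resistance is R_top‖R_bot = 693.4 Ω.
Fractional drop under load = R_th/(R_th + R_L) = 693.4 / (693.4 + 40500) = 0.01683.
So the output falls by 1.68 %.

1.68 %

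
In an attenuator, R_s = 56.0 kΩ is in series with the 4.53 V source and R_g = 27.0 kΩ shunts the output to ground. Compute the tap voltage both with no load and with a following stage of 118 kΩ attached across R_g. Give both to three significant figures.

Open-circuit: V = 4.53 × 27.0/(56.0 + 27.0) = 1.47 V.
With the load, R_g becomes R_g‖R_L = 21.97 kΩ, so V = 4.53 × 21.97/77.97 = 1.28 V.

Unloaded: 1.47 V; loaded: 1.28 V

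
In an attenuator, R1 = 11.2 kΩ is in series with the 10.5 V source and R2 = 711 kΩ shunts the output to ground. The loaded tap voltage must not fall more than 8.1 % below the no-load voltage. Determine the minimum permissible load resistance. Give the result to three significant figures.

R_L(min) ≈ 125 kΩ

Output resistance R_th = R1‖R2 = (11.2 × 711)/722.2 = 11.03 kΩ.
The fractional drop is R_th/(R_th + R_L); requiring this ≤ 0.0810 gives R_L ≥ R_th(1/0.0810 − 1) = 11.03 × 11.35 = 125 kΩ.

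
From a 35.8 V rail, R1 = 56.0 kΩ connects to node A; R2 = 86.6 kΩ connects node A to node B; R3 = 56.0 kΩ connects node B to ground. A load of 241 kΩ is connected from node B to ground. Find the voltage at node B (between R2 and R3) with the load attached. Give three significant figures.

At node B, R3 is in parallel with the load: R3‖R_L = 45.44 kΩ.
Below node A the resistance is R2 + (R3‖R_L) = 132.0 kΩ, so V_A = 35.8 × 132.0/188.0 = 25.14 V.
Then V_B = V_A × (R3‖R_L)/(R2 + R3‖R_L) = 25.14 × 45.44/132.0 = 8.65 V.

V ≈ 8.65 V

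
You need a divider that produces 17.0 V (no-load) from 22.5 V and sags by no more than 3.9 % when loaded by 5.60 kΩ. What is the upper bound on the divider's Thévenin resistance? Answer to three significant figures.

Loading drop = R_th/(R_th + R_L) ≤ 0.0390, so R_th ≤ R_L · ε/(1−ε) = 5.60 kΩ × 0.0390/0.9610 = 227 Ω.
(Any R1, R2 with R2/(R1+R2) = 0.756 and R1‖R2 ≤ 227 Ω will meet the spec.)

R_th ≤ 227 Ω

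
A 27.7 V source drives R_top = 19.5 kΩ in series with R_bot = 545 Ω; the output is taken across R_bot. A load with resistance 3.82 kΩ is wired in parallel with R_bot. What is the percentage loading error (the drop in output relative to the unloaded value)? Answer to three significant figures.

12.2 %

Unloaded V = 27.7 × 545/20040 = 0.75313 V.
Loaded: R_bot‖R_L = 477.0 Ω, giving V = 27.7 × 477.0/19980 = 0.66134 V.
Drop = (0.75313 − 0.66134) / 0.75313 = 12.2 %.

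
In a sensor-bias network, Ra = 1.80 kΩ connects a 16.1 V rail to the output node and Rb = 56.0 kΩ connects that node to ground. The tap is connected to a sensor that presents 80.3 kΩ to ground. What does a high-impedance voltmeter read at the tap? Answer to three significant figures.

V_out ≈ 15.3 V

The load sits in parallel with Rb: Rb‖R_L = (56.0 × 80.3) / (56.0 + 80.3) = 32.99 kΩ.
V_out = 16.1 × 32.99 / (1.80 + 32.99) = 16.1 × 32.99/34.79 = 15.3 V.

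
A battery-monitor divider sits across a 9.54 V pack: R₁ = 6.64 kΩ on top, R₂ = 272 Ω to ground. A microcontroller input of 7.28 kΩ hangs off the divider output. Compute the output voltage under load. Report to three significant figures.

The load sits in parallel with R₂: R₂‖R_L = (272 × 7280) / (272 + 7280) = 262.2 Ω.
V_out = 9.54 × 262.2 / (6640 + 262.2) = 9.54 × 262.2/6902 = 0.362 V.
(Unloaded it would have been 0.375 V.)

V_out ≈ 0.362 V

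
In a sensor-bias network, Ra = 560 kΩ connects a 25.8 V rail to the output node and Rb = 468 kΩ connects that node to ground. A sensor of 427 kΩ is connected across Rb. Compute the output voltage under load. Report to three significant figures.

V_out ≈ 7.35 V

The load sits in parallel with Rb: Rb‖R_L = (468 × 427) / (468 + 427) = 223.3 kΩ.
V_out = 25.8 × 223.3 / (560 + 223.3) = 25.8 × 223.3/783.3 = 7.35 V.
(Unloaded it would have been 11.7 V.)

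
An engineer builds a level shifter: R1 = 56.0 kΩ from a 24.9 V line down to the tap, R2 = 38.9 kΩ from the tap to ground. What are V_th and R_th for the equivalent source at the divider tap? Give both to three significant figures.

V_th is the open-circuit tap voltage: 24.9 × 38.9/(56.0 + 38.9) = 10.2 V.
With the supply zeroed, R1 and R2 appear in parallel from the tap: R_th = R1‖R2 = (56.0 × 38.9)/94.90 = 23.0 kΩ.

V_th = 10.2 V, R_th = 23.0 kΩ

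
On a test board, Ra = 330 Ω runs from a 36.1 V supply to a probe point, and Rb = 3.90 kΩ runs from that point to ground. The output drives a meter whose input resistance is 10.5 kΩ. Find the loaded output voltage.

The load sits in parallel with Rb: Rb‖R_L = (3900 × 10500) / (3900 + 10500) = 2844 Ω.
V_out = 36.1 × 2844 / (330 + 2844) = 36.1 × 2844/3174 = 32.3 V.

V_out ≈ 32.3 V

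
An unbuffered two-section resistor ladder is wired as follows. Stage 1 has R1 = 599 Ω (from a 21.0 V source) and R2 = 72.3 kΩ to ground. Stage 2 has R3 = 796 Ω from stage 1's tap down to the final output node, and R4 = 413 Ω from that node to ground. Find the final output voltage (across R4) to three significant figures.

V_out ≈ 4.77 V

Stage 2 presents R3+R4 = 1209 Ω as a load on stage 1's tap.
Stage 1's lower leg becomes R2‖(R3+R4) = 1189 Ω, so V_mid = 21.0 × 1189/1788 = 13.97 V.
Stage 2 is itself unloaded: V_out = V_mid × R4/(R3+R4) = 13.97 × 413/1209 = 4.77 V.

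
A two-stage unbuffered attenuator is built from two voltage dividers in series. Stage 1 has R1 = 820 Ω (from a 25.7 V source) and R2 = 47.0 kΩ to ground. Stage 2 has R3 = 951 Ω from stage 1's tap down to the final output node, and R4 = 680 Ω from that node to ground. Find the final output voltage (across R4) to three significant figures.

V_out ≈ 7.05 V

Stage 2 presents R3+R4 = 1631 Ω as a load on stage 1's tap.
Stage 1's lower leg becomes R2‖(R3+R4) = 1576 Ω, so V_mid = 25.7 × 1576/2396 = 16.91 V.
Stage 2 is itself unloaded: V_out = V_mid × R4/(R3+R4) = 16.91 × 680/1631 = 7.05 V.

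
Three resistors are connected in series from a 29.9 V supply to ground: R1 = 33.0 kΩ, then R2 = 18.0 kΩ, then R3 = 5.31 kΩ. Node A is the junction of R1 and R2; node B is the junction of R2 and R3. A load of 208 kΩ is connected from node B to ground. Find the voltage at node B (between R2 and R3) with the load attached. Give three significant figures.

V ≈ 2.76 V

At node B, R3 is in parallel with the load: R3‖R_L = 5.178 kΩ.
Below node A the resistance is R2 + (R3‖R_L) = 23.18 kΩ, so V_A = 29.9 × 23.18/56.18 = 12.34 V.
Then V_B = V_A × (R3‖R_L)/(R2 + R3‖R_L) = 12.34 × 5.178/23.18 = 2.76 V.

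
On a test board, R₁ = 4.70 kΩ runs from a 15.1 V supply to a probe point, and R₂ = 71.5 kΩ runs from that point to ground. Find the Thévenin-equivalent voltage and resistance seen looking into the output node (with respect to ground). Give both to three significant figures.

V_th is the open-circuit tap voltage: 15.1 × 71.5/(4.70 + 71.5) = 14.2 V.
With the supply zeroed, R₁ and R₂ appear in parallel from the tap: R_th = R₁‖R₂ = (4.70 × 71.5)/76.20 = 4.41 kΩ.

V_th = 14.2 V, R_th = 4.41 kΩ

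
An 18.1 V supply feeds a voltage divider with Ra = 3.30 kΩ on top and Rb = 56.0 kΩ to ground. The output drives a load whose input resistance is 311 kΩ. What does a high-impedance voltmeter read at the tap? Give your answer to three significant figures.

The load sits in parallel with Rb: Rb‖R_L = (56.0 × 311) / (56.0 + 311) = 47.46 kΩ.
V_out = 18.1 × 47.46 / (3.30 + 47.46) = 18.1 × 47.46/50.76 = 16.9 V.

V_out ≈ 16.9 V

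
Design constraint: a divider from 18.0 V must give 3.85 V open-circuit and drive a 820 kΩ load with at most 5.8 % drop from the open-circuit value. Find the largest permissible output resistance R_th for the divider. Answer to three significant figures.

Loading drop = R_th/(R_th + R_L) ≤ 0.0580, so R_th ≤ R_L · ε/(1−ε) = 820 kΩ × 0.0580/0.9420 = 50.5 kΩ.
(Any R1, R2 with R2/(R1+R2) = 0.214 and R1‖R2 ≤ 50.5 kΩ will meet the spec.)

R_th ≤ 50.5 kΩ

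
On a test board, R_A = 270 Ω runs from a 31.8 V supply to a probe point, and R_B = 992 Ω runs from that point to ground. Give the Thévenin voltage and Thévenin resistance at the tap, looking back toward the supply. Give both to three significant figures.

V_th = 25.0 V, R_th = 212 Ω

V_th is the open-circuit tap voltage: 31.8 × 992/(270 + 992) = 25.0 V.
With the supply zeroed, R_A and R_B appear in parallel from the tap: R_th = R_A‖R_B = (270 × 992)/1262 = 212 Ω.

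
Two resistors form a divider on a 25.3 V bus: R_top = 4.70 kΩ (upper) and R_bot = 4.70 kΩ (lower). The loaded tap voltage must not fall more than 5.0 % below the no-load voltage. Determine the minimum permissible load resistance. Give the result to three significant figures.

Output resistance R_th = R_top‖R_bot = (4.70 × 4.70)/9.400 = 2.350 kΩ.
The fractional drop is R_th/(R_th + R_L); requiring this ≤ 0.0500 gives R_L ≥ R_th(1/0.0500 − 1) = 2.350 × 19.00 = 44.6 kΩ.

R_L(min) ≈ 44.6 kΩ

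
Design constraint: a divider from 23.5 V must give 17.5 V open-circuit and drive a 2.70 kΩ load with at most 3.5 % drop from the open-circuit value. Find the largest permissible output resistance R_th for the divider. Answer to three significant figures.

Loading drop = R_th/(R_th + R_L) ≤ 0.0350, so R_th ≤ R_L · ε/(1−ε) = 2.70 kΩ × 0.0350/0.9650 = 97.9 Ω.
(Any R1, R2 with R2/(R1+R2) = 0.745 and R1‖R2 ≤ 97.9 Ω will meet the spec.)

R_th ≤ 97.9 Ω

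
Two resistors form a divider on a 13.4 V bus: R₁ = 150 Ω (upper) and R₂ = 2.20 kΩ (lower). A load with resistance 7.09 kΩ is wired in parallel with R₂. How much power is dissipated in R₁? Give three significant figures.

Total resistance from the source is R₁ + (R₂‖R_L) = 1829 Ω, so I = 13.4/1829 Ω = 7.326 mA.
P = I²·R₁ = (7.326 mA)² × 150 Ω = 8.05 mW.

P ≈ 8.05 mW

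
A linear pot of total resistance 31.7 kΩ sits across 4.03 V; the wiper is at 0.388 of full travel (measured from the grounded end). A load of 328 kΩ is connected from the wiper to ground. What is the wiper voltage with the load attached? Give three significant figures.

V ≈ 1.53 V

The wiper splits the pot into (1−α)R = 19.40 kΩ above and αR = 12.30 kΩ below.
Lower section ‖ load = 11.86 kΩ.
V_wiper = 4.03 × 11.86/(19.40 + 11.86) = 1.53 V.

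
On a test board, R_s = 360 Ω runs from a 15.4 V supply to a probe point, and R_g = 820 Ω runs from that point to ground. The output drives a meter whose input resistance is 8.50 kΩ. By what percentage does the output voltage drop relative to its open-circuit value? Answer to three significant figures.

The divider's output (Thévenin) resistance is R_s‖R_g = 250.2 Ω.
Fractional drop under load = R_th/(R_th + R_L) = 250.2 / (250.2 + 8500) = 0.02859.
So the output falls by 2.86 %.

2.86 %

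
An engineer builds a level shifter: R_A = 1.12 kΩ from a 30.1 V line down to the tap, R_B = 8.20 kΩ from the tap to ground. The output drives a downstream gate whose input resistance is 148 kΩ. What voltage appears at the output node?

The load sits in parallel with R_B: R_B‖R_L = (8.20 × 148) / (8.20 + 148) = 7.770 kΩ.
V_out = 30.1 × 7.770 / (1.12 + 7.770) = 30.1 × 7.770/8.890 = 26.3 V.

V_out ≈ 26.3 V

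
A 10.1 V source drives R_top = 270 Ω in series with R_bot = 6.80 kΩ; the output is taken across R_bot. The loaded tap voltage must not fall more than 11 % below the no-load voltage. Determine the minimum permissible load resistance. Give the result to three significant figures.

Output resistance R_th = R_top‖R_bot = (270 × 6800)/7070 = 259.7 Ω.
The fractional drop is R_th/(R_th + R_L); requiring this ≤ 0.110 gives R_L ≥ R_th(1/0.110 − 1) = 259.7 × 8.091 = 2.10 kΩ.

R_L(min) ≈ 2.10 kΩ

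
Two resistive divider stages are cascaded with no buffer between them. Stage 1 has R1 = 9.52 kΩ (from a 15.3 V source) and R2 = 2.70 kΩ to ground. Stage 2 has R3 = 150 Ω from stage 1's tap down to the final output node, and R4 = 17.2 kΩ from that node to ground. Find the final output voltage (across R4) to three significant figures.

Stage 2 presents R3+R4 = 17350 Ω as a load on stage 1's tap.
Stage 1's lower leg becomes R2‖(R3+R4) = 2336 Ω, so V_mid = 15.3 × 2336/11860 = 3.015 V.
Stage 2 is itself unloaded: V_out = V_mid × R4/(R3+R4) = 3.015 × 17200/17350 = 2.99 V.

V_out ≈ 2.99 V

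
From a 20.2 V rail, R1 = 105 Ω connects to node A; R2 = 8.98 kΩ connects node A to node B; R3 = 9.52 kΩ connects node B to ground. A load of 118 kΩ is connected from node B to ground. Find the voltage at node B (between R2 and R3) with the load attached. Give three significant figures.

At node B, R3 is in parallel with the load: R3‖R_L = 8809 Ω.
Below node A the resistance is R2 + (R3‖R_L) = 17790 Ω, so V_A = 20.2 × 17790/17890 = 20.08 V.
Then V_B = V_A × (R3‖R_L)/(R2 + R3‖R_L) = 20.08 × 8809/17790 = 9.94 V.

V ≈ 9.94 V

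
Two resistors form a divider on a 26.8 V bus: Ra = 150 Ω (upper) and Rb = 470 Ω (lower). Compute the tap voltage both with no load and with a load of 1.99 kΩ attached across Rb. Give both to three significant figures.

Unloaded: 20.3 V; loaded: 19.2 V

Open-circuit: V = 26.8 × 470/(150 + 470) = 20.3 V.
With the load, Rb becomes Rb‖R_L = 380.2 Ω, so V = 26.8 × 380.2/530.2 = 19.2 V.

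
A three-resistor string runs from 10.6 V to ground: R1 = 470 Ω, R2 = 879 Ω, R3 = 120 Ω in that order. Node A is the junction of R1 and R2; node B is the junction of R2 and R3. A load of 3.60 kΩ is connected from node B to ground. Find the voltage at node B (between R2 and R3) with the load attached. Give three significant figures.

At node B, R3 is in parallel with the load: R3‖R_L = 116.1 Ω.
Below node A the resistance is R2 + (R3‖R_L) = 995.1 Ω, so V_A = 10.6 × 995.1/1465 = 7.200 V.
Then V_B = V_A × (R3‖R_L)/(R2 + R3‖R_L) = 7.200 × 116.1/995.1 = 0.840 V.

V ≈ 0.840 V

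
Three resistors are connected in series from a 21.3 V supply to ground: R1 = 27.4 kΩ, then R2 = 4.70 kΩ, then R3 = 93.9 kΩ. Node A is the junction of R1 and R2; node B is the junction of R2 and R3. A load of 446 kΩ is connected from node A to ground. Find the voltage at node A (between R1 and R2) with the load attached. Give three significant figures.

V ≈ 15.9 V

Below node A the series string R2+R3 = 98.60 kΩ sits in parallel with the 446 kΩ load: 80.75 kΩ.
V_A = 21.3 × 80.75/(27.4 + 80.75) = 15.9 V.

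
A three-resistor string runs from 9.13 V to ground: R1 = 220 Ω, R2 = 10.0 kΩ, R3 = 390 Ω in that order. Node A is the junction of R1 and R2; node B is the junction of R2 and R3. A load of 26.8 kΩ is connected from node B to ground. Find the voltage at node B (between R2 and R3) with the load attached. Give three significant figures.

At node B, R3 is in parallel with the load: R3‖R_L = 384.4 Ω.
Below node A the resistance is R2 + (R3‖R_L) = 10380 Ω, so V_A = 9.13 × 10380/10600 = 8.941 V.
Then V_B = V_A × (R3‖R_L)/(R2 + R3‖R_L) = 8.941 × 384.4/10380 = 0.331 V.

V ≈ 0.331 V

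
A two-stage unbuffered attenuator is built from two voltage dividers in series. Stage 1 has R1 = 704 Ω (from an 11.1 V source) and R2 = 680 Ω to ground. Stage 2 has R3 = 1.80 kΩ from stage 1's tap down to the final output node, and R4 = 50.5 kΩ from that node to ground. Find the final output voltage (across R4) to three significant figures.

Stage 2 presents R3+R4 = 52300 Ω as a load on stage 1's tap.
Stage 1's lower leg becomes R2‖(R3+R4) = 671.3 Ω, so V_mid = 11.1 × 671.3/1375 = 5.418 V.
Stage 2 is itself unloaded: V_out = V_mid × R4/(R3+R4) = 5.418 × 50500/52300 = 5.23 V.

V_out ≈ 5.23 V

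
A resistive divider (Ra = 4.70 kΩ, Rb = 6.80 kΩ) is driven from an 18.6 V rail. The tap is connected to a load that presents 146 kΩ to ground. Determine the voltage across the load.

V_out ≈ 10.8 V

The load sits in parallel with Rb: Rb‖R_L = (6.80 × 146) / (6.80 + 146) = 6.497 kΩ.
V_out = 18.6 × 6.497 / (4.70 + 6.497) = 18.6 × 6.497/11.20 = 10.8 V.
(Unloaded it would have been 11.0 V.)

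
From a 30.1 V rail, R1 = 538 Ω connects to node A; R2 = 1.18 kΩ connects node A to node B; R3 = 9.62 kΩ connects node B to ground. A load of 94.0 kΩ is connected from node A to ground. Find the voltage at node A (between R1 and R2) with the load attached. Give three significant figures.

Below node A the series string R2+R3 = 10800 Ω sits in parallel with the 94000 Ω load: 9687 Ω.
V_A = 30.1 × 9687/(538 + 9687) = 28.5 V.

V ≈ 28.5 V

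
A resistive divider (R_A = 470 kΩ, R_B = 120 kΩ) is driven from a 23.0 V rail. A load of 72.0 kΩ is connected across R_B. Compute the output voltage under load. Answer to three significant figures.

The load sits in parallel with R_B: R_B‖R_L = (120 × 72.0) / (120 + 72.0) = 45.00 kΩ.
V_out = 23.0 × 45.00 / (470 + 45.00) = 23.0 × 45.00/515.0 = 2.01 V.

V_out ≈ 2.01 V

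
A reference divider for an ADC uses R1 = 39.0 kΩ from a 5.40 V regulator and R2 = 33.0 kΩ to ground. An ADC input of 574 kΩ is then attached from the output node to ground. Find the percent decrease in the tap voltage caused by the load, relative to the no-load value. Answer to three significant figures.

The divider's output (Thévenin) resistance is R1‖R2 = 17.88 kΩ.
Fractional drop under load = R_th/(R_th + R_L) = 17.88 / (17.88 + 574) = 0.03020.
So the output falls by 3.02 %.

3.02 %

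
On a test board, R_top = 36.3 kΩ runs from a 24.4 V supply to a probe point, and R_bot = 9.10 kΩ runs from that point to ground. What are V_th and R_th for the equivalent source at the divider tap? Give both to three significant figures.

V_th = 4.89 V, R_th = 7.28 kΩ

V_th is the open-circuit tap voltage: 24.4 × 9.10/(36.3 + 9.10) = 4.89 V.
With the supply zeroed, R_top and R_bot appear in parallel from the tap: R_th = R_top‖R_bot = (36.3 × 9.10)/45.40 = 7.28 kΩ.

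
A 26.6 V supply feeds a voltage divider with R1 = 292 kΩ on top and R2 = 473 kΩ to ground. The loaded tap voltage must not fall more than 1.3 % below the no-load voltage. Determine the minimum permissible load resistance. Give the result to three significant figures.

R_L(min) ≈ 13.7 MΩ

Output resistance R_th = R1‖R2 = (292 × 473)/765.0 = 180.5 kΩ.
The fractional drop is R_th/(R_th + R_L); requiring this ≤ 0.0130 gives R_L ≥ R_th(1/0.0130 − 1) = 180.5 × 75.92 = 13.7 MΩ.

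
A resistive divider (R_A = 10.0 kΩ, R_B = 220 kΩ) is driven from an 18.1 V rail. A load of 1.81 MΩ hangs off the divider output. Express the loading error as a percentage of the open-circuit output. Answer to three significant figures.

0.526 %

The divider's output (Thévenin) resistance is R_A‖R_B = 9.565 kΩ.
Fractional drop under load = R_th/(R_th + R_L) = 9.565 / (9.565 + 1810) = 0.005257.
So the output falls by 0.526 %.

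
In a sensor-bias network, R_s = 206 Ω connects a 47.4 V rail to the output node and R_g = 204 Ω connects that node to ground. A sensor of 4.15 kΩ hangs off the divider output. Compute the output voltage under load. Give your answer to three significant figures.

The load sits in parallel with R_g: R_g‖R_L = (204 × 4150) / (204 + 4150) = 194.4 Ω.
V_out = 47.4 × 194.4 / (206 + 194.4) = 47.4 × 194.4/400.4 = 23.0 V.

V_out ≈ 23.0 V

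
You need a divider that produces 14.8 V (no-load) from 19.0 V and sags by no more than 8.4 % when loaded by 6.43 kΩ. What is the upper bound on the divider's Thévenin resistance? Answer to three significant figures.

R_th ≤ 590 Ω

Loading drop = R_th/(R_th + R_L) ≤ 0.0840, so R_th ≤ R_L · ε/(1−ε) = 6.43 kΩ × 0.0840/0.9160 = 590 Ω.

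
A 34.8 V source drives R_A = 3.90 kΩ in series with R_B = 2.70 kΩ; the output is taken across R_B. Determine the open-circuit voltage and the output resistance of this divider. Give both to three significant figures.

V_th = 14.2 V, R_th = 1.60 kΩ

V_th is the open-circuit tap voltage: 34.8 × 2.70/(3.90 + 2.70) = 14.2 V.
With the supply zeroed, R_A and R_B appear in parallel from the tap: R_th = R_A‖R_B = (3.90 × 2.70)/6.600 = 1.60 kΩ.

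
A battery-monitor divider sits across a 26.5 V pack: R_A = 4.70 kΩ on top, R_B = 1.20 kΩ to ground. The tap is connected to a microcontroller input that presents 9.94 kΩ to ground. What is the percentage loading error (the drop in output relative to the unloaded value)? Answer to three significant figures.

8.77 %

Unloaded V = 26.5 × 1.20/5.900 = 5.3898 V.
Loaded: R_B‖R_L = 1.071 kΩ, giving V = 26.5 × 1.071/5.771 = 4.9170 V.
Drop = (5.3898 − 4.9170) / 5.3898 = 8.77 %.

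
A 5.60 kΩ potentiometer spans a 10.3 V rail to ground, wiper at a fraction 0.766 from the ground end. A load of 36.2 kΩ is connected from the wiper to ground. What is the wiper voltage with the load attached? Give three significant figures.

The wiper splits the pot into (1−α)R = 1.310 kΩ above and αR = 4.290 kΩ below.
Lower section ‖ load = 3.835 kΩ.
V_wiper = 10.3 × 3.835/(1.310 + 3.835) = 7.68 V.

V ≈ 7.68 V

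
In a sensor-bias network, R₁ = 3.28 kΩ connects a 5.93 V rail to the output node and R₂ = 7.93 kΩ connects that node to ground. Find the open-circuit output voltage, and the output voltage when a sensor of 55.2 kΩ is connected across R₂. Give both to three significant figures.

Open-circuit: V = 5.93 × 7.93/(3.28 + 7.93) = 4.19 V.
With the load, R₂ becomes R₂‖R_L = 6.934 kΩ, so V = 5.93 × 6.934/10.21 = 4.03 V.

Unloaded: 4.19 V; loaded: 4.03 V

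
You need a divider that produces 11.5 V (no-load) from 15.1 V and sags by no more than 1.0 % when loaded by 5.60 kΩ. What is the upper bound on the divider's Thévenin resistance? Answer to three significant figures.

Loading drop = R_th/(R_th + R_L) ≤ 0.0100, so R_th ≤ R_L · ε/(1−ε) = 5.60 kΩ × 0.0100/0.9900 = 56.6 Ω.
(Any R1, R2 with R2/(R1+R2) = 0.762 and R1‖R2 ≤ 56.6 Ω will meet the spec.)

R_th ≤ 56.6 Ω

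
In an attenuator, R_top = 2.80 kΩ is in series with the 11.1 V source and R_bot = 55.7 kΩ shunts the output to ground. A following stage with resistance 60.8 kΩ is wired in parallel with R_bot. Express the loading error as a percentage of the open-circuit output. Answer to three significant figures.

4.20 %

The divider's output (Thévenin) resistance is R_top‖R_bot = 2.666 kΩ.
Fractional drop under load = R_th/(R_th + R_L) = 2.666 / (2.666 + 60.8) = 0.04201.
So the output falls by 4.20 %.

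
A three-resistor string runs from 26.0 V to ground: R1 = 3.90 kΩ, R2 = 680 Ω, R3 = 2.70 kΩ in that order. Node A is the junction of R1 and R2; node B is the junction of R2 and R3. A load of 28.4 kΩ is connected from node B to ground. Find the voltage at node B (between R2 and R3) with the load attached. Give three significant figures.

At node B, R3 is in parallel with the load: R3‖R_L = 2466 Ω.
Below node A the resistance is R2 + (R3‖R_L) = 3146 Ω, so V_A = 26.0 × 3146/7046 = 11.61 V.
Then V_B = V_A × (R3‖R_L)/(R2 + R3‖R_L) = 11.61 × 2466/3146 = 9.10 V.

V ≈ 9.10 V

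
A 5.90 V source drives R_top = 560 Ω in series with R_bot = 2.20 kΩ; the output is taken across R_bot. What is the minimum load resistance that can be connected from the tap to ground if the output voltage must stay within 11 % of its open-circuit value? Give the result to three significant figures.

R_L(min) ≈ 3.61 kΩ

Output resistance R_th = R_top‖R_bot = (560 × 2200)/2760 = 446.4 Ω.
The fractional drop is R_th/(R_th + R_L); requiring this ≤ 0.110 gives R_L ≥ R_th(1/0.110 − 1) = 446.4 × 8.091 = 3.61 kΩ.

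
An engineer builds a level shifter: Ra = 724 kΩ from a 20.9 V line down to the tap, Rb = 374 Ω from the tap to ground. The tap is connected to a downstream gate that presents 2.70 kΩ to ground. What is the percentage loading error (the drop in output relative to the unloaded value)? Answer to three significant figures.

The divider's output (Thévenin) resistance is Ra‖Rb = 373.8 Ω.
Fractional drop under load = R_th/(R_th + R_L) = 373.8 / (373.8 + 2700) = 0.1216.
So the output falls by 12.2 %.

12.2 %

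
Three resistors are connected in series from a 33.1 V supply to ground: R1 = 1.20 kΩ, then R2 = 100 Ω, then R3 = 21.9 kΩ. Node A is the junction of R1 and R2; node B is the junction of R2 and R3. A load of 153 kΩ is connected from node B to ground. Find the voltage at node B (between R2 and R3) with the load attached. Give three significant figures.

At node B, R3 is in parallel with the load: R3‖R_L = 19160 Ω.
Below node A the resistance is R2 + (R3‖R_L) = 19260 Ω, so V_A = 33.1 × 19260/20460 = 31.16 V.
Then V_B = V_A × (R3‖R_L)/(R2 + R3‖R_L) = 31.16 × 19160/19260 = 31.0 V.

V ≈ 31.0 V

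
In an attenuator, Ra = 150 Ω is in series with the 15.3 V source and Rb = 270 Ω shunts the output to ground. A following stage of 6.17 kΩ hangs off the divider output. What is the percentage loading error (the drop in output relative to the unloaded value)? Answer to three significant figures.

The divider's output (Thévenin) resistance is Ra‖Rb = 96.43 Ω.
Fractional drop under load = R_th/(R_th + R_L) = 96.43 / (96.43 + 6170) = 0.01539.
So the output falls by 1.54 %.

1.54 %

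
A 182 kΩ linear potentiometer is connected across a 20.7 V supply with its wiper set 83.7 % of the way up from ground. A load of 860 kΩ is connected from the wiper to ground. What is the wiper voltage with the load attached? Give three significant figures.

The wiper splits the pot into (1−α)R = 29.67 kΩ above and αR = 152.3 kΩ below.
Lower section ‖ load = 129.4 kΩ.
V_wiper = 20.7 × 129.4/(29.67 + 129.4) = 16.8 V.

V ≈ 16.8 V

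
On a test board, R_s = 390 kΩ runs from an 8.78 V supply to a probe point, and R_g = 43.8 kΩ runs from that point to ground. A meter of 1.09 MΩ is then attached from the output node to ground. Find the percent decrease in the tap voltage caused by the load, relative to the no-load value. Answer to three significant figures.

The divider's output (Thévenin) resistance is R_s‖R_g = 39.38 kΩ.
Fractional drop under load = R_th/(R_th + R_L) = 39.38 / (39.38 + 1090) = 0.03487.
So the output falls by 3.49 %.

3.49 %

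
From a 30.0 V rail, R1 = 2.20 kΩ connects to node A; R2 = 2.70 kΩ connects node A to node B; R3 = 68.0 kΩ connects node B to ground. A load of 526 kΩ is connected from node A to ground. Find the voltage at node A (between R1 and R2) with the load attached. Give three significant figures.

Below node A the series string R2+R3 = 70.70 kΩ sits in parallel with the 526 kΩ load: 62.32 kΩ.
V_A = 30.0 × 62.32/(2.20 + 62.32) = 29.0 V.

V ≈ 29.0 V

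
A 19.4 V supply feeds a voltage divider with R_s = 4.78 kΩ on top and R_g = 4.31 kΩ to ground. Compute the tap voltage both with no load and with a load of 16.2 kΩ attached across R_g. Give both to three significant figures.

Open-circuit: V = 19.4 × 4.31/(4.78 + 4.31) = 9.20 V.
With the load, R_g becomes R_g‖R_L = 3.404 kΩ, so V = 19.4 × 3.404/8.184 = 8.07 V.

Unloaded: 9.20 V; loaded: 8.07 V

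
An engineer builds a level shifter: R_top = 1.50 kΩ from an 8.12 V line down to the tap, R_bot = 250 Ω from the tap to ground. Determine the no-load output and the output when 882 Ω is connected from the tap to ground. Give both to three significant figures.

Open-circuit: V = 8.12 × 250/(1500 + 250) = 1.16 V.
With the load, R_bot becomes R_bot‖R_L = 194.8 Ω, so V = 8.12 × 194.8/1695 = 0.933 V.

Unloaded: 1.16 V; loaded: 0.933 V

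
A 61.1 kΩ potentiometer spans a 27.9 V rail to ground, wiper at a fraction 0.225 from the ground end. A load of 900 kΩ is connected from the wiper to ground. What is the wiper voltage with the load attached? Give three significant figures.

V ≈ 6.20 V

The wiper splits the pot into (1−α)R = 47.35 kΩ above and αR = 13.75 kΩ below.
Lower section ‖ load = 13.54 kΩ.
V_wiper = 27.9 × 13.54/(47.35 + 13.54) = 6.20 V.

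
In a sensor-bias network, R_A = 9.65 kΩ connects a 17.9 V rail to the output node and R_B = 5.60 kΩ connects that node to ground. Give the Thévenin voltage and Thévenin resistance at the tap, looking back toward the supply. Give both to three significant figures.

V_th = 6.57 V, R_th = 3.54 kΩ

V_th is the open-circuit tap voltage: 17.9 × 5.60/(9.65 + 5.60) = 6.57 V.
With the supply zeroed, R_A and R_B appear in parallel from the tap: R_th = R_A‖R_B = (9.65 × 5.60)/15.25 = 3.54 kΩ.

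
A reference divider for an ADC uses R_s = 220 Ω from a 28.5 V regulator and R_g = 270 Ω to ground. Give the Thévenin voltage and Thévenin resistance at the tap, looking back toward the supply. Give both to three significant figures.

V_th is the open-circuit tap voltage: 28.5 × 270/(220 + 270) = 15.7 V.
With the supply zeroed, R_s and R_g appear in parallel from the tap: R_th = R_s‖R_g = (220 × 270)/490.0 = 121 Ω.

V_th = 15.7 V, R_th = 121 Ω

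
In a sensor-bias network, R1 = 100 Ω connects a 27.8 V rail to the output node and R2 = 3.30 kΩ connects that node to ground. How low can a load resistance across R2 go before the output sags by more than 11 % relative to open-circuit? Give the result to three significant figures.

R_L(min) ≈ 785 Ω

Output resistance R_th = R1‖R2 = (100 × 3300)/3400 = 97.06 Ω.
The fractional drop is R_th/(R_th + R_L); requiring this ≤ 0.110 gives R_L ≥ R_th(1/0.110 − 1) = 97.06 × 8.091 = 785 Ω.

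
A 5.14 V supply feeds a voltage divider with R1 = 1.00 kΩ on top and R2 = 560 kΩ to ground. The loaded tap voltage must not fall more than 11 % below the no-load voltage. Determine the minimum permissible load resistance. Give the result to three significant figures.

R_L(min) ≈ 8.08 kΩ

Output resistance R_th = R1‖R2 = (1000 × 560000)/561000 = 998.2 Ω.
The fractional drop is R_th/(R_th + R_L); requiring this ≤ 0.110 gives R_L ≥ R_th(1/0.110 − 1) = 998.2 × 8.091 = 8.08 kΩ.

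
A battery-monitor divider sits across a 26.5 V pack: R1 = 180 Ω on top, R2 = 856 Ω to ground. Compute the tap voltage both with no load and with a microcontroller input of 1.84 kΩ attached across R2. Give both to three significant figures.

Unloaded: 21.9 V; loaded: 20.3 V

Open-circuit: V = 26.5 × 856/(180 + 856) = 21.9 V.
With the load, R2 becomes R2‖R_L = 584.2 Ω, so V = 26.5 × 584.2/764.2 = 20.3 V.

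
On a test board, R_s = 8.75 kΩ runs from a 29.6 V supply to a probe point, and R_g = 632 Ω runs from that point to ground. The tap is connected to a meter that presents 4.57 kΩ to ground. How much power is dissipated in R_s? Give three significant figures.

Total resistance from the source is R_s + (R_g‖R_L) = 9305 Ω, so I = 29.6/9305 Ω = 3.181 mA.
P = I²·R_s = (3.181 mA)² × 8.75 kΩ = 88.5 mW.

P ≈ 88.5 mW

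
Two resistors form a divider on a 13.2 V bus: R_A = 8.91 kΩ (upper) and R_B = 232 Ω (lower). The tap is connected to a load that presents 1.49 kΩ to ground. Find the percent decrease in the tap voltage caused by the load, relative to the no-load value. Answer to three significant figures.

13.2 %

The divider's output (Thévenin) resistance is R_A‖R_B = 226.1 Ω.
Fractional drop under load = R_th/(R_th + R_L) = 226.1 / (226.1 + 1490) = 0.1318.
So the output falls by 13.2 %.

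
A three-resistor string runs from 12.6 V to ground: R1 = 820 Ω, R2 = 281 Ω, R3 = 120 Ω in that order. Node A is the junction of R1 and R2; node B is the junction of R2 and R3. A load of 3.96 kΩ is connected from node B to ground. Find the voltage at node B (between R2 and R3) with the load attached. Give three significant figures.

V ≈ 1.21 V

At node B, R3 is in parallel with the load: R3‖R_L = 116.5 Ω.
Below node A the resistance is R2 + (R3‖R_L) = 397.5 Ω, so V_A = 12.6 × 397.5/1217 = 4.114 V.
Then V_B = V_A × (R3‖R_L)/(R2 + R3‖R_L) = 4.114 × 116.5/397.5 = 1.21 V.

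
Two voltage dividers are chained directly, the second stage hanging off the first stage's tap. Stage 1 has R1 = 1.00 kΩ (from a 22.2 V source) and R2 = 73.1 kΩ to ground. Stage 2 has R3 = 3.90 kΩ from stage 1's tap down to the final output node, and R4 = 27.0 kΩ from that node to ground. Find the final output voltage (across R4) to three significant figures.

V_out ≈ 18.5 V

Stage 2 presents R3+R4 = 30.90 kΩ as a load on stage 1's tap.
Stage 1's lower leg becomes R2‖(R3+R4) = 21.72 kΩ, so V_mid = 22.2 × 21.72/22.72 = 21.22 V.
Stage 2 is itself unloaded: V_out = V_mid × R4/(R3+R4) = 21.22 × 27.0/30.90 = 18.5 V.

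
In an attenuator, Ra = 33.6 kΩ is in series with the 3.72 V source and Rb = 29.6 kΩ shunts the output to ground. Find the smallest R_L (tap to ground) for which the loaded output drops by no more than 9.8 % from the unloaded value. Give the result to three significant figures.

R_L(min) ≈ 145 kΩ

Output resistance R_th = Ra‖Rb = (33.6 × 29.6)/63.20 = 15.74 kΩ.
The fractional drop is R_th/(R_th + R_L); requiring this ≤ 0.0980 gives R_L ≥ R_th(1/0.0980 − 1) = 15.74 × 9.204 = 145 kΩ.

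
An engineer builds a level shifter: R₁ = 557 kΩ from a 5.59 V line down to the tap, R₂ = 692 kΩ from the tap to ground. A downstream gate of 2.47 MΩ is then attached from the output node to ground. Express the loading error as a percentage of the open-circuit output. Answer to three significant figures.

Unloaded V = 5.59 × 692/1249 = 3.0971 V.
Loaded: R₂‖R_L = 540.6 kΩ, giving V = 5.59 × 540.6/1098 = 2.7531 V.
Drop = (3.0971 − 2.7531) / 3.0971 = 11.1 %.

11.1 %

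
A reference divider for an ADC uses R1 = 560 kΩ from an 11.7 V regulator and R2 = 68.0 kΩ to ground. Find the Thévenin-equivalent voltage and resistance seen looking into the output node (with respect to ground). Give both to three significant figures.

V_th = 1.27 V, R_th = 60.6 kΩ

V_th is the open-circuit tap voltage: 11.7 × 68.0/(560 + 68.0) = 1.27 V.
With the supply zeroed, R1 and R2 appear in parallel from the tap: R_th = R1‖R2 = (560 × 68.0)/628.0 = 60.6 kΩ.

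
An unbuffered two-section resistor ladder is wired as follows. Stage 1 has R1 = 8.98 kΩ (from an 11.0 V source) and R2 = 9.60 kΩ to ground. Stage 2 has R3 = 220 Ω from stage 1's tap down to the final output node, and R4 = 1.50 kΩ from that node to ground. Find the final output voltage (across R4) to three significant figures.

Stage 2 presents R3+R4 = 1720 Ω as a load on stage 1's tap.
Stage 1's lower leg becomes R2‖(R3+R4) = 1459 Ω, so V_mid = 11.0 × 1459/10440 = 1.537 V.
Stage 2 is itself unloaded: V_out = V_mid × R4/(R3+R4) = 1.537 × 1500/1720 = 1.34 V.

V_out ≈ 1.34 V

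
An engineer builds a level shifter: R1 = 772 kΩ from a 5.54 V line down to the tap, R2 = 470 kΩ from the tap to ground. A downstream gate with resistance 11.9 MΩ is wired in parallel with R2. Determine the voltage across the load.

V_out ≈ 2.05 V

The load sits in parallel with R2: R2‖R_L = (470 × 11900) / (470 + 11900) = 452.1 kΩ.
V_out = 5.54 × 452.1 / (772 + 452.1) = 5.54 × 452.1/1224 = 2.05 V.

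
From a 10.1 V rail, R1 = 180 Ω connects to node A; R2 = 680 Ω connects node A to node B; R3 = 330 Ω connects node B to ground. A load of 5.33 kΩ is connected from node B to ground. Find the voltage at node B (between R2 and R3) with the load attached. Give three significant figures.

At node B, R3 is in parallel with the load: R3‖R_L = 310.8 Ω.
Below node A the resistance is R2 + (R3‖R_L) = 990.8 Ω, so V_A = 10.1 × 990.8/1171 = 8.547 V.
Then V_B = V_A × (R3‖R_L)/(R2 + R3‖R_L) = 8.547 × 310.8/990.8 = 2.68 V.

V ≈ 2.68 V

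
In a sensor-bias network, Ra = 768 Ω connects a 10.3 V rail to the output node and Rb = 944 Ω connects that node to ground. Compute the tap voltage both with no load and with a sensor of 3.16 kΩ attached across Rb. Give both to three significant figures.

Unloaded: 5.68 V; loaded: 5.01 V

Open-circuit: V = 10.3 × 944/(768 + 944) = 5.68 V.
With the load, Rb becomes Rb‖R_L = 726.9 Ω, so V = 10.3 × 726.9/1495 = 5.01 V.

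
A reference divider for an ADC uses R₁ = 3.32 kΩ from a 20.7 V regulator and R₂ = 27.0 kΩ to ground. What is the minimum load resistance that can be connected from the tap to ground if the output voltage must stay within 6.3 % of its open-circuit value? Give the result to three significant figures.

Output resistance R_th = R₁‖R₂ = (3.32 × 27.0)/30.32 = 2.956 kΩ.
The fractional drop is R_th/(R_th + R_L); requiring this ≤ 0.0630 gives R_L ≥ R_th(1/0.0630 − 1) = 2.956 × 14.87 = 44.0 kΩ.

R_L(min) ≈ 44.0 kΩ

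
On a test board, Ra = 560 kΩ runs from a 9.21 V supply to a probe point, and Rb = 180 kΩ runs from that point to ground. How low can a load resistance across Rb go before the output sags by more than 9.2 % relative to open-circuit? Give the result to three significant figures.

Output resistance R_th = Ra‖Rb = (560 × 180)/740.0 = 136.2 kΩ.
The fractional drop is R_th/(R_th + R_L); requiring this ≤ 0.0920 gives R_L ≥ R_th(1/0.0920 − 1) = 136.2 × 9.870 = 1.34 MΩ.

R_L(min) ≈ 1.34 MΩ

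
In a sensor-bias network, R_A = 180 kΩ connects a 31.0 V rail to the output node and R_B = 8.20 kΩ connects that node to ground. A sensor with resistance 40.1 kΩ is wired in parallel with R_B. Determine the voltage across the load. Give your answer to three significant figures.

V_out ≈ 1.13 V

The load sits in parallel with R_B: R_B‖R_L = (8.20 × 40.1) / (8.20 + 40.1) = 6.808 kΩ.
V_out = 31.0 × 6.808 / (180 + 6.808) = 31.0 × 6.808/186.8 = 1.13 V.
(Unloaded it would have been 1.35 V.)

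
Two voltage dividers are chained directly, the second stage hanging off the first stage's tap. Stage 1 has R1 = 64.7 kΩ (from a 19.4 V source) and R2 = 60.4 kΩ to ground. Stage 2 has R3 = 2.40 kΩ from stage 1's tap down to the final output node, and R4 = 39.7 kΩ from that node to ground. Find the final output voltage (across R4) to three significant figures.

Stage 2 presents R3+R4 = 42.10 kΩ as a load on stage 1's tap.
Stage 1's lower leg becomes R2‖(R3+R4) = 24.81 kΩ, so V_mid = 19.4 × 24.81/89.51 = 5.377 V.
Stage 2 is itself unloaded: V_out = V_mid × R4/(R3+R4) = 5.377 × 39.7/42.10 = 5.07 V.

V_out ≈ 5.07 V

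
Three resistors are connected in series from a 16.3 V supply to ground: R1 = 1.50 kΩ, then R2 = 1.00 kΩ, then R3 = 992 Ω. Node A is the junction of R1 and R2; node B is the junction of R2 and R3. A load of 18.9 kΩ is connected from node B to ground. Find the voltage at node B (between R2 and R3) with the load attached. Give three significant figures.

At node B, R3 is in parallel with the load: R3‖R_L = 942.5 Ω.
Below node A the resistance is R2 + (R3‖R_L) = 1943 Ω, so V_A = 16.3 × 1943/3443 = 9.198 V.
Then V_B = V_A × (R3‖R_L)/(R2 + R3‖R_L) = 9.198 × 942.5/1943 = 4.46 V.

V ≈ 4.46 V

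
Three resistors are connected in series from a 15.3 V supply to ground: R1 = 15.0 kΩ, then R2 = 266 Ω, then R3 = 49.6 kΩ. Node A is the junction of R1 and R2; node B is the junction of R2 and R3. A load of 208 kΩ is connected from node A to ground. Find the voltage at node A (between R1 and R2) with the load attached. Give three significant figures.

V ≈ 11.1 V

Below node A the series string R2+R3 = 49870 Ω sits in parallel with the 208000 Ω load: 40220 Ω.
V_A = 15.3 × 40220/(15000 + 40220) = 11.1 V.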